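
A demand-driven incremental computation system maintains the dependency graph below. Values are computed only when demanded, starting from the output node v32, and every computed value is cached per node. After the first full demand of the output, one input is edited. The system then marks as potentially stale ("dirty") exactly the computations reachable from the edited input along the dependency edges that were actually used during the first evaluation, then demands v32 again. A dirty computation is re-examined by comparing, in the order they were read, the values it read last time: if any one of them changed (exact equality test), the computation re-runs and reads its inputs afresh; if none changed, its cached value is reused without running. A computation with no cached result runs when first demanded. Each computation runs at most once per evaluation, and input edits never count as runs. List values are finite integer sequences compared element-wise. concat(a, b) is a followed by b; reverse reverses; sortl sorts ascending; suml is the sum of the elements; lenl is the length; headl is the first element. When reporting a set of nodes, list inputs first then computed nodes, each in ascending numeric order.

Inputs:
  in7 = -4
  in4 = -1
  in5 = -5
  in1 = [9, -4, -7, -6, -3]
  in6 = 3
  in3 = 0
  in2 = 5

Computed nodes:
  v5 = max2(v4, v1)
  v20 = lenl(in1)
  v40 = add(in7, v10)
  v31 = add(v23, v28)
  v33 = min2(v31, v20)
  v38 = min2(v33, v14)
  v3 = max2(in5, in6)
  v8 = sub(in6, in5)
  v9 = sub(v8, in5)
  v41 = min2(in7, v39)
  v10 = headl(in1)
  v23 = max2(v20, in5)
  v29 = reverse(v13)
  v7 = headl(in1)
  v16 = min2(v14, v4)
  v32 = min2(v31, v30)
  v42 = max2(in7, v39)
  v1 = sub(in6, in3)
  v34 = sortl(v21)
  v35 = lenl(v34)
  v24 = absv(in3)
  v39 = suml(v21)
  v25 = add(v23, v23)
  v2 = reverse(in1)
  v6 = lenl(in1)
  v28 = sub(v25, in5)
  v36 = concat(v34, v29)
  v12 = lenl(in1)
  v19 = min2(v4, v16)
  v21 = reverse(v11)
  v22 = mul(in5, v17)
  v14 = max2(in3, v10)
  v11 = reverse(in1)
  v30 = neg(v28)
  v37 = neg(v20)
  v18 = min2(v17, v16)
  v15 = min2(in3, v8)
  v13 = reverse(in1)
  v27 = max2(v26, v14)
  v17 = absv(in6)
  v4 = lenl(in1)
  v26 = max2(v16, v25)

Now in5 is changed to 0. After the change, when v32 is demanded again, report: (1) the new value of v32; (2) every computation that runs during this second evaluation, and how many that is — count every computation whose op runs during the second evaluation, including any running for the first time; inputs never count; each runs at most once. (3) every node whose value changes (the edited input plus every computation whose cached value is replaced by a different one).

New value of v32: -10.
Computations that run: v23, v28, v30, v31, v32 — 5 in total.
Values that change: in5, v28, v30, v31, v32.
Key observation: the cutoff stops propagation at v25 — its inputs' values are unchanged, so it reuses its cache.

First evaluation (everything demanded from the output):
  v20 = lenl([9, -4, -7, -6, -3]) = 5
  v23 = max2(5, -5) = 5
  v25 = add(5, 5) = 10
  v28 = sub(10, -5) = 15
  v30 = neg(15) = -15
  v31 = add(5, 15) = 20
  v32 = min2(20, -15) = -15

Propagation after the edit:
  v23: runs — in5 -5->0; result 5 (same value as before).
  v25: checked — values it read are unchanged (v23 unchanged, v23 unchanged); reused cached 10 without running.
  v28: runs — in5 -5->0; result 10.
  v30: runs — v28 15->10; result -10.
  v31: runs — v28 15->10; result 15.
  v32: runs — v31 20->15; v30 -15->-10; result -10.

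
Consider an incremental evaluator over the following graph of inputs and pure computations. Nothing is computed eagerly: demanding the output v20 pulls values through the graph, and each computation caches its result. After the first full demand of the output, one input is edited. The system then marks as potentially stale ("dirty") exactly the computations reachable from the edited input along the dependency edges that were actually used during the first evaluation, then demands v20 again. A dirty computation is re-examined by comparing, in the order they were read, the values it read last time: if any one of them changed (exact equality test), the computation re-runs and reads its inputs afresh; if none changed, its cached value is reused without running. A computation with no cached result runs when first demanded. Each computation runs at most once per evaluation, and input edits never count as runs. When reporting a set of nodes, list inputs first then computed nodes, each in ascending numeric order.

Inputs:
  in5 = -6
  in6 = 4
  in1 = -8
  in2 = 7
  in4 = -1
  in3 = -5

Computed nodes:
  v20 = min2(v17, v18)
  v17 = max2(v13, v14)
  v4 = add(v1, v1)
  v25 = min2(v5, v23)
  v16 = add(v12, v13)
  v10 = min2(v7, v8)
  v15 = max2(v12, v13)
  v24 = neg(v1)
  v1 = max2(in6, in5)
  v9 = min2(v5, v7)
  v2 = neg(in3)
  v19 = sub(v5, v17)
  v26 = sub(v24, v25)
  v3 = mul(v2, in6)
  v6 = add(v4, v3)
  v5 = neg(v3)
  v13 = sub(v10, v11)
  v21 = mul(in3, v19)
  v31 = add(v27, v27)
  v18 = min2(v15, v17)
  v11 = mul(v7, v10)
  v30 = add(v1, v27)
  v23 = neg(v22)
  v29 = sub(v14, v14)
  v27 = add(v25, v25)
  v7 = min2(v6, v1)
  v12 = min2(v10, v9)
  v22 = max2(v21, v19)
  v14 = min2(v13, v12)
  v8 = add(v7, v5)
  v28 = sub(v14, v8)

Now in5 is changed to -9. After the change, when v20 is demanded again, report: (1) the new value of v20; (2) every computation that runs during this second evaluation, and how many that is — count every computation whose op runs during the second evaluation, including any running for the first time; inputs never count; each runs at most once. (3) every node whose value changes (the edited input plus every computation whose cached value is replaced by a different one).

v20 now evaluates to 48.
Run set: v1 (1 run).
Changed values: in5.
The important point: v1 recomputes to an identical value, and the output ends up unchanged.

Initial pass — values computed on the first demand:
  v1 = max2(4, -6) = 4
  v2 = neg(-5) = 5
  v3 = mul(5, 4) = 20
  v4 = add(4, 4) = 8
  v5 = neg(20) = -20
  v6 = add(8, 20) = 28
  v7 = min2(28, 4) = 4
  v8 = add(4, -20) = -16
  v9 = min2(-20, 4) = -20
  v10 = min2(4, -16) = -16
  v11 = mul(4, -16) = -64
  v12 = min2(-16, -20) = -20
  v13 = sub(-16, -64) = 48
  v14 = min2(48, -20) = -20
  v15 = max2(-20, 48) = 48
  v17 = max2(48, -20) = 48
  v18 = min2(48, 48) = 48
  v20 = min2(48, 48) = 48

Second demand — change propagation:
  v1: re-runs because in5 -6->-9; new result 4 (unchanged).
  v4: re-examined; everything it read last time is the same (v1 unchanged, v1 unchanged) — cache 8 kept, no run.
  v6: re-examined; everything it read last time is the same (v4 unchanged, v3 unchanged) — cache 28 kept, no run.
  v7: re-examined; everything it read last time is the same (v6 unchanged, v1 unchanged) — cache 4 kept, no run.
  v8: re-examined; everything it read last time is the same (v7 unchanged, v5 unchanged) — cache -16 kept, no run.
  v9: re-examined; everything it read last time is the same (v5 unchanged, v7 unchanged) — cache -20 kept, no run.
  v10: re-examined; everything it read last time is the same (v7 unchanged, v8 unchanged) — cache -16 kept, no run.
  v11: re-examined; everything it read last time is the same (v7 unchanged, v10 unchanged) — cache -64 kept, no run.
  v12: re-examined; everything it read last time is the same (v10 unchanged, v9 unchanged) — cache -20 kept, no run.
  v13: re-examined; everything it read last time is the same (v10 unchanged, v11 unchanged) — cache 48 kept, no run.
  v14: re-examined; everything it read last time is the same (v13 unchanged, v12 unchanged) — cache -20 kept, no run.
  v15: re-examined; everything it read last time is the same (v12 unchanged, v13 unchanged) — cache 48 kept, no run.
  v17: re-examined; everything it read last time is the same (v13 unchanged, v14 unchanged) — cache 48 kept, no run.
  v18: re-examined; everything it read last time is the same (v15 unchanged, v17 unchanged) — cache 48 kept, no run.
  v20: re-examined; everything it read last time is the same (v17 unchanged, v18 unchanged) — cache 48 kept, no run.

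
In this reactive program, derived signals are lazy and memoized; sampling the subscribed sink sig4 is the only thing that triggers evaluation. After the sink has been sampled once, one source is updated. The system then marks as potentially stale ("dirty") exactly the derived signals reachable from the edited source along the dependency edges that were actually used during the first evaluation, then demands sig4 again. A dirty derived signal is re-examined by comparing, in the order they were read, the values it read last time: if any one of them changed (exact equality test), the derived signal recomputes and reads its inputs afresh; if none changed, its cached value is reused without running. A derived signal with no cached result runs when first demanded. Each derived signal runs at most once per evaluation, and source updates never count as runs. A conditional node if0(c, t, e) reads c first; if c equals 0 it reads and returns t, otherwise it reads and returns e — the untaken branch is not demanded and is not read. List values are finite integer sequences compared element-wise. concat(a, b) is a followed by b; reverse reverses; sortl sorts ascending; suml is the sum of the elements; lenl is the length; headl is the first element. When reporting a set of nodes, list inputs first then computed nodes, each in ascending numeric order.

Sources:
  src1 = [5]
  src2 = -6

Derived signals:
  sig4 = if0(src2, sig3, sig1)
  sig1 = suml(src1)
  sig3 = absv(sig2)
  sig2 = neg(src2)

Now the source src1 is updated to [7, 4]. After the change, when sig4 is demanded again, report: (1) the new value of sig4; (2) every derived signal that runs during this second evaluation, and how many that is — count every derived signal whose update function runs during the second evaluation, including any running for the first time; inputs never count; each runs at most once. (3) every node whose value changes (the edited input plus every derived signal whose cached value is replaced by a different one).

First demand of the output computes:
  sig1 = suml([5]) = 5
  sig4 = if0(src2=-6 -> else branch sig1) = 5

After the edit, cleaning proceeds:
  sig1: a read changed (src1 [5]->[7, 4]) — executes, giving 11.
  sig4: a read changed (sig1 5->11) — executes, giving 11.

Demanding sig4 again yields 11.
2 derived signals run: sig1, sig4.
The nodes whose values change: src1, sig1, sig4.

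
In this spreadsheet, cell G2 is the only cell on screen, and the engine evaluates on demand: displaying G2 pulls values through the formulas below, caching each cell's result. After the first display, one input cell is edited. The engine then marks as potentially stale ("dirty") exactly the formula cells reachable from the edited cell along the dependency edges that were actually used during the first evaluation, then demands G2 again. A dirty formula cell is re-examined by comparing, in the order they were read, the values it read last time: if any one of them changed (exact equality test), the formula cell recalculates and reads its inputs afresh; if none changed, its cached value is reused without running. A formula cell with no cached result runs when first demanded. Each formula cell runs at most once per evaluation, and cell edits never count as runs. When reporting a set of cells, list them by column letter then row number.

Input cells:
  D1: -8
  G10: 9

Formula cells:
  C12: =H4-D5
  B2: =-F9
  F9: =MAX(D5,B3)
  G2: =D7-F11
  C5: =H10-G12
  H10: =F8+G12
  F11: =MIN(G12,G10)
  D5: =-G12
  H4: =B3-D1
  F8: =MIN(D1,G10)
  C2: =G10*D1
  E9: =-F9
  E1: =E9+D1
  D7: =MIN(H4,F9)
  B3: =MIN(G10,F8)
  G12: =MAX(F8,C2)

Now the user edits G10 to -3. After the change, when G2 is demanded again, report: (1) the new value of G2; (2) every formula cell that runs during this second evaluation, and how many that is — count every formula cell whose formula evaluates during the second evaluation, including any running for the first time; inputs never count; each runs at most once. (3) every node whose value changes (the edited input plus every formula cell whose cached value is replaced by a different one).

Initial pass — values computed on the first demand:
  C2 = 9 * -8 = -72
  F8 = MIN(-8, 9) = -8
  B3 = MIN(9, -8) = -8
  G12 = MAX(-8, -72) = -8
  D5 = -(-8) = 8
  F9 = MAX(8, -8) = 8
  F11 = MIN(-8, 9) = -8
  H4 = -8 - -8 = 0
  D7 = MIN(0, 8) = 0
  G2 = 0 - -8 = 8

Second demand — change propagation:
  C2: re-runs because G10 9->-3; new result 24.
  F8: re-runs because G10 9->-3; new result -8 (unchanged).
  B3: re-runs because G10 9->-3; new result -8 (unchanged).
  G12: re-runs because C2 -72->24; new result 24.
  D5: re-runs because G12 -8->24; new result -24.
  F9: re-runs because D5 8->-24; new result -8.
  F11: re-runs because G12 -8->24; G10 9->-3; new result -3.
  H4: re-examined; everything it read last time is the same (B3 unchanged, D1 unchanged) — cache 0 kept, no run.
  D7: re-runs because F9 8->-8; new result -8.
  G2: re-runs because D7 0->-8; F11 -8->-3; new result -5.

The important point: at H4 every value read last time is unchanged, so the dirty flag clears without a run.

G2 now evaluates to -5.
Run set: B3, C2, D5, D7, F8, F9, F11, G2, G12 (9 run).
Changed values: C2, D5, D7, F9, F11, G2, G10, G12.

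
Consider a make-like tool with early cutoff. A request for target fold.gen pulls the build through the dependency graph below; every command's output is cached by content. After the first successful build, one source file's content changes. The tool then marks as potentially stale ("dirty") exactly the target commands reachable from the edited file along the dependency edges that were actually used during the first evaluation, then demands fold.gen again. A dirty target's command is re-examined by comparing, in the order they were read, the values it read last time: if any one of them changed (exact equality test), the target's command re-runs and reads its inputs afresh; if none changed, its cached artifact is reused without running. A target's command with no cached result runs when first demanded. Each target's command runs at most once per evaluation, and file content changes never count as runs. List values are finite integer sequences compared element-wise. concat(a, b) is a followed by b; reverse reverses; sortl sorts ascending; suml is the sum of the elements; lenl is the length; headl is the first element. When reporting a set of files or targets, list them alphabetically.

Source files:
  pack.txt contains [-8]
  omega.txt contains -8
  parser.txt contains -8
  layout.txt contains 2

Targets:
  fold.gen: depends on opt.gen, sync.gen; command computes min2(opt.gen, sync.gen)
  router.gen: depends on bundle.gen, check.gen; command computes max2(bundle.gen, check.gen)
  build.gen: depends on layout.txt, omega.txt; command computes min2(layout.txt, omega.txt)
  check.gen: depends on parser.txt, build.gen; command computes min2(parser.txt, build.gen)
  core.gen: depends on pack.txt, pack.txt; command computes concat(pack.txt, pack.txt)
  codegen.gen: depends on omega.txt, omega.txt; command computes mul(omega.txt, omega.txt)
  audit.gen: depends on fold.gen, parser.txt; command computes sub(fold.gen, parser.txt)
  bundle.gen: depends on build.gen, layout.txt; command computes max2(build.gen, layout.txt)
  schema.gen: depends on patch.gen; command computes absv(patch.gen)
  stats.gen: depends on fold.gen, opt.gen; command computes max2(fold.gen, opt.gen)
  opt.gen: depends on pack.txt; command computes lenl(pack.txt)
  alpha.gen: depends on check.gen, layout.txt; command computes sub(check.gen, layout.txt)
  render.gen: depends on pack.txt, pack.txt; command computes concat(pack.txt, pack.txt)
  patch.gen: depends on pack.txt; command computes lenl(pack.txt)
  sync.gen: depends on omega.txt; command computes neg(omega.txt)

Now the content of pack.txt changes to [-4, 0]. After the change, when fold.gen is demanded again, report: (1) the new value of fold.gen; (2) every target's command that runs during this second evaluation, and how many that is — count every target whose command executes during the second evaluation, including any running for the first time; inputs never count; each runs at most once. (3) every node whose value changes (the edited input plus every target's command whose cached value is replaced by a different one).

First demand of the output computes:
  opt.gen = lenl([-8]) = 1
  sync.gen = neg(-8) = 8
  fold.gen = min2(1, 8) = 1

After the edit, cleaning proceeds:
  opt.gen: a read changed (pack.txt [-8]->[-4, 0]) — executes, giving 2.
  fold.gen: a read changed (opt.gen 1->2) — executes, giving 2.

Demanding fold.gen again yields 2.
2 target commands run: fold.gen, opt.gen.
The nodes whose values change: fold.gen, opt.gen, pack.txt.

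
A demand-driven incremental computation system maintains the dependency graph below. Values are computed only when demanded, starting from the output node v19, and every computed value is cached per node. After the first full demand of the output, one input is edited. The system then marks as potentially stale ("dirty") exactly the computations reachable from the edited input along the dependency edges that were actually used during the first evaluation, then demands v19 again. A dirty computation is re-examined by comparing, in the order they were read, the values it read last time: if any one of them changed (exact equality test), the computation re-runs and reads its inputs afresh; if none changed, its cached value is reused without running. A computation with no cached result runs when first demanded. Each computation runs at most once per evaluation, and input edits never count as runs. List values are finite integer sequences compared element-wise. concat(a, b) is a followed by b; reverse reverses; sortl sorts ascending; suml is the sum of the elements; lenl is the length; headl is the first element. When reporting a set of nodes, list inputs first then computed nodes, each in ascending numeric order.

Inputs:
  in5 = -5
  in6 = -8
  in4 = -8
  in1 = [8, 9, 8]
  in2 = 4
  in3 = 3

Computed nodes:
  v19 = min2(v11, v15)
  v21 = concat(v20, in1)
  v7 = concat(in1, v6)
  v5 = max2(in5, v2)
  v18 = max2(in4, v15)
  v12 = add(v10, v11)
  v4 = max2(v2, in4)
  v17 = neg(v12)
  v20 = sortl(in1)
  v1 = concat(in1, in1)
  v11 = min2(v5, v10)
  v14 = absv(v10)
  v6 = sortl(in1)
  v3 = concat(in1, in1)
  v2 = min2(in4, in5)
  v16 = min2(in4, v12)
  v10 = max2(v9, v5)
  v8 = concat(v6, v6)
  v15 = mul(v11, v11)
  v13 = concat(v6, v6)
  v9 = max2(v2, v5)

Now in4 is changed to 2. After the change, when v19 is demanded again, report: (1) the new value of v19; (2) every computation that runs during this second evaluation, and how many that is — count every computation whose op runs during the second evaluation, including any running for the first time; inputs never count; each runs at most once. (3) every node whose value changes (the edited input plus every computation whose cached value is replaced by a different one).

First evaluation (everything demanded from the output):
  v2 = min2(-8, -5) = -8
  v5 = max2(-5, -8) = -5
  v9 = max2(-8, -5) = -5
  v10 = max2(-5, -5) = -5
  v11 = min2(-5, -5) = -5
  v15 = mul(-5, -5) = 25
  v19 = min2(-5, 25) = -5

Propagation after the edit:
  v2: runs — in4 -8->2; result -5.
  v5: runs — v2 -8->-5; result -5 (same value as before).
  v9: runs — v2 -8->-5; result -5 (same value as before).
  v10: checked — values it read are unchanged (v9 unchanged, v5 unchanged); reused cached -5 without running.
  v11: checked — values it read are unchanged (v5 unchanged, v10 unchanged); reused cached -5 without running.
  v15: checked — values it read are unchanged (v11 unchanged, v11 unchanged); reused cached 25 without running.
  v19: checked — values it read are unchanged (v11 unchanged, v15 unchanged); reused cached -5 without running.

Key observation: the cutoff stops propagation at v10 — its inputs' values are unchanged, so it reuses its cache.

New value of v19: -5.
Computations that run: v2, v5, v9 — 3 in total.
Values that change: in4, v2.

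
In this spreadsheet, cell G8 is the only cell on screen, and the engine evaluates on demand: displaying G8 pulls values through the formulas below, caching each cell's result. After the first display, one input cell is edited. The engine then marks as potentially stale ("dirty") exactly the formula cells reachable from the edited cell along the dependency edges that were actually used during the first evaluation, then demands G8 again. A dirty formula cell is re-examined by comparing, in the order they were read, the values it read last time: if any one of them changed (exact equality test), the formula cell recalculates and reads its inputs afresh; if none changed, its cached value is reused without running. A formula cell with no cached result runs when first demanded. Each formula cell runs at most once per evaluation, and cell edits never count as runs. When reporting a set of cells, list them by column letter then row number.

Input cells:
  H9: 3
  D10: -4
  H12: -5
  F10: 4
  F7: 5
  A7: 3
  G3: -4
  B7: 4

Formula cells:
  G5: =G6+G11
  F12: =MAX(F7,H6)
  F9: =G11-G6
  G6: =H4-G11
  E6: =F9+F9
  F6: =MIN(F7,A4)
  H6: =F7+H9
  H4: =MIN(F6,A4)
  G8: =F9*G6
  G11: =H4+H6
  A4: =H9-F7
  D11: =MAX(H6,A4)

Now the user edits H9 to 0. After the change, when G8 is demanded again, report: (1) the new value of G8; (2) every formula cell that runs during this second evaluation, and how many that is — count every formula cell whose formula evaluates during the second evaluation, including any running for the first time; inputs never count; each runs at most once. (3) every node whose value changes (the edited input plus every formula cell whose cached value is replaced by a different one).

G8 now evaluates to -25.
Run set: A4, F6, F9, G6, G8, G11, H4, H6 (8 run).
Changed values: A4, F6, F9, G6, G8, G11, H4, H6, H9.

Initial pass — values computed on the first demand:
  A4 = 3 - 5 = -2
  F6 = MIN(5, -2) = -2
  H4 = MIN(-2, -2) = -2
  H6 = 5 + 3 = 8
  G11 = -2 + 8 = 6
  G6 = -2 - 6 = -8
  F9 = 6 - -8 = 14
  G8 = 14 * -8 = -112

Second demand — change propagation:
  A4: re-runs because H9 3->0; new result -5.
  F6: re-runs because A4 -2->-5; new result -5.
  H4: re-runs because F6 -2->-5; A4 -2->-5; new result -5.
  H6: re-runs because H9 3->0; new result 5.
  G11: re-runs because H4 -2->-5; H6 8->5; new result 0.
  G6: re-runs because H4 -2->-5; G11 6->0; new result -5.
  F9: re-runs because G11 6->0; G6 -8->-5; new result 5.
  G8: re-runs because F9 14->5; G6 -8->-5; new result -25.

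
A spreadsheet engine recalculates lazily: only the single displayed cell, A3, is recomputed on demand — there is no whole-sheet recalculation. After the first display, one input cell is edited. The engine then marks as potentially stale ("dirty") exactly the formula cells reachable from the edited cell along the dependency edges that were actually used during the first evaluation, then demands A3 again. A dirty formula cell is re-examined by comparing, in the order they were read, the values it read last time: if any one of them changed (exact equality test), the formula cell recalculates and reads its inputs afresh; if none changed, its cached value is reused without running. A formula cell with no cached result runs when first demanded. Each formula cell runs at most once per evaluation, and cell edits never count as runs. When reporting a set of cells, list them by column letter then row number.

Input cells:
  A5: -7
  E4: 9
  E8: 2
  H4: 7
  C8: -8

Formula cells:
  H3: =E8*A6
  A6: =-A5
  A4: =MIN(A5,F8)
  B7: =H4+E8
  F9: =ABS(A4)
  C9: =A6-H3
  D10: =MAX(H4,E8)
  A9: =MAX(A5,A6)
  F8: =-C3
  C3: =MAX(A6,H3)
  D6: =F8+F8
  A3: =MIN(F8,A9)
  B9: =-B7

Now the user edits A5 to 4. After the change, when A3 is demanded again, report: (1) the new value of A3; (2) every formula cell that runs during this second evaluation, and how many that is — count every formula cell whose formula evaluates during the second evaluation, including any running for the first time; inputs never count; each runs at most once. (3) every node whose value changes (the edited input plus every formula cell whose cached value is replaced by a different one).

New value of A3: 4.
Formula cells that run: A3, A6, A9, C3, F8, H3 — 6 in total.
Values that change: A3, A5, A6, A9, C3, F8, H3.

First evaluation (everything demanded from the output):
  A6 = -(-7) = 7
  A9 = MAX(-7, 7) = 7
  H3 = 2 * 7 = 14
  C3 = MAX(7, 14) = 14
  F8 = -(14) = -14
  A3 = MIN(-14, 7) = -14

Propagation after the edit:
  A6: runs — A5 -7->4; result -4.
  A9: runs — A5 -7->4; A6 7->-4; result 4.
  H3: runs — A6 7->-4; result -8.
  C3: runs — A6 7->-4; H3 14->-8; result -4.
  F8: runs — C3 14->-4; result 4.
  A3: runs — F8 -14->4; A9 7->4; result 4.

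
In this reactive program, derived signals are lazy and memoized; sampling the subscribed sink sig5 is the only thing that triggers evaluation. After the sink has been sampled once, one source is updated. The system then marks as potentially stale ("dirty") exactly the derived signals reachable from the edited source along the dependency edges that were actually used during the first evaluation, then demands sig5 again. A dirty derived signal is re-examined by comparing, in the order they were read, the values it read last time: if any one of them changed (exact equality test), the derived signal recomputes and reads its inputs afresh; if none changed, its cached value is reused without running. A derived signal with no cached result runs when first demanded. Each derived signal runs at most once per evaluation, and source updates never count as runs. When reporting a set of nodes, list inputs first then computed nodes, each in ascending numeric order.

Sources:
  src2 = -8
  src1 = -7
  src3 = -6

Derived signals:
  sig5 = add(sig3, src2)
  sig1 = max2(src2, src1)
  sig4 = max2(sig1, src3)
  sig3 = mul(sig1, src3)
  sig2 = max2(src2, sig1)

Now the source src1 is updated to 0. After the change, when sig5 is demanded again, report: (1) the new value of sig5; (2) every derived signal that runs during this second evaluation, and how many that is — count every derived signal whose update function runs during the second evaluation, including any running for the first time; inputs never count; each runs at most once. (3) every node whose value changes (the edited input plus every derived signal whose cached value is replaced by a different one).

Demanding sig5 again yields -8.
3 derived signals run: sig1, sig3, sig5.
The nodes whose values change: src1, sig1, sig3, sig5.

First demand of the output computes:
  sig1 = max2(-8, -7) = -7
  sig3 = mul(-7, -6) = 42
  sig5 = add(42, -8) = 34

After the edit, cleaning proceeds:
  sig1: a read changed (src1 -7->0) — executes, giving 0.
  sig3: a read changed (sig1 -7->0) — executes, giving 0.
  sig5: a read changed (sig3 42->0) — executes, giving -8.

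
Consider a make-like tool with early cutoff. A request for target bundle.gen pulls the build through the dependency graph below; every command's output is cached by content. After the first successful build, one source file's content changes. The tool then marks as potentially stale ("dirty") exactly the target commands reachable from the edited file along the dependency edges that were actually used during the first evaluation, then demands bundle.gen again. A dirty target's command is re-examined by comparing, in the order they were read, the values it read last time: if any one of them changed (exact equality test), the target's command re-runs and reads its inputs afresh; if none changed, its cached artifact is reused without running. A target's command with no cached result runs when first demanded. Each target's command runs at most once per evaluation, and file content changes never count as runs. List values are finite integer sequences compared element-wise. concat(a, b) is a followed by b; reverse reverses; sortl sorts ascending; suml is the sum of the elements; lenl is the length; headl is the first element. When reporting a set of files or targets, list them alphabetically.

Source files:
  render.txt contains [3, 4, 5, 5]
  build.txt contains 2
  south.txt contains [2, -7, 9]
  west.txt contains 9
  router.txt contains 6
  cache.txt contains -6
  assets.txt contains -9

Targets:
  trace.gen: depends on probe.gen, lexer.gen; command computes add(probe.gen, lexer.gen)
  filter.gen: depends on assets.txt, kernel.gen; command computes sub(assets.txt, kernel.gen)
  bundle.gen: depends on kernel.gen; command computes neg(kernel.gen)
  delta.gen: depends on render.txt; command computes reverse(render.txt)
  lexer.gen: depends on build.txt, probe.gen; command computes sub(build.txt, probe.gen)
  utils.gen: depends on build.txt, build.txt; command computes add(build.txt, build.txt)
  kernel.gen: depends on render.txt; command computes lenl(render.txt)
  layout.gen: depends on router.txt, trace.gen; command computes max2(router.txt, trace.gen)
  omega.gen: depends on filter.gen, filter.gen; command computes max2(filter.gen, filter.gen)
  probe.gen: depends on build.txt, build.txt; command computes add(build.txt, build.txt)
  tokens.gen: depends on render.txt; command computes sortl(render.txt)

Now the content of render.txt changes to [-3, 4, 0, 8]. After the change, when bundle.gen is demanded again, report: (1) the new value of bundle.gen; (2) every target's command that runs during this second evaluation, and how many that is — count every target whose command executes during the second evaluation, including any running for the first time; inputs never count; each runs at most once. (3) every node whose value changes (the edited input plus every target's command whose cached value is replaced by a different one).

First demand of the output computes:
  kernel.gen = lenl([3, 4, 5, 5]) = 4
  bundle.gen = neg(4) = -4

After the edit, cleaning proceeds:
  kernel.gen: a read changed (render.txt [3, 4, 5, 5]->[-3, 4, 0, 8]) — executes, giving 4 — identical to its old value.
  bundle.gen: dirty, but its reads are unchanged (kernel.gen unchanged); cached -4 stands.

Note the absorption at kernel.gen: it re-runs yet its value is the same, leaving the output's value untouched.

Demanding bundle.gen again yields -4.
1 target commands run: kernel.gen.
The nodes whose values change: render.txt.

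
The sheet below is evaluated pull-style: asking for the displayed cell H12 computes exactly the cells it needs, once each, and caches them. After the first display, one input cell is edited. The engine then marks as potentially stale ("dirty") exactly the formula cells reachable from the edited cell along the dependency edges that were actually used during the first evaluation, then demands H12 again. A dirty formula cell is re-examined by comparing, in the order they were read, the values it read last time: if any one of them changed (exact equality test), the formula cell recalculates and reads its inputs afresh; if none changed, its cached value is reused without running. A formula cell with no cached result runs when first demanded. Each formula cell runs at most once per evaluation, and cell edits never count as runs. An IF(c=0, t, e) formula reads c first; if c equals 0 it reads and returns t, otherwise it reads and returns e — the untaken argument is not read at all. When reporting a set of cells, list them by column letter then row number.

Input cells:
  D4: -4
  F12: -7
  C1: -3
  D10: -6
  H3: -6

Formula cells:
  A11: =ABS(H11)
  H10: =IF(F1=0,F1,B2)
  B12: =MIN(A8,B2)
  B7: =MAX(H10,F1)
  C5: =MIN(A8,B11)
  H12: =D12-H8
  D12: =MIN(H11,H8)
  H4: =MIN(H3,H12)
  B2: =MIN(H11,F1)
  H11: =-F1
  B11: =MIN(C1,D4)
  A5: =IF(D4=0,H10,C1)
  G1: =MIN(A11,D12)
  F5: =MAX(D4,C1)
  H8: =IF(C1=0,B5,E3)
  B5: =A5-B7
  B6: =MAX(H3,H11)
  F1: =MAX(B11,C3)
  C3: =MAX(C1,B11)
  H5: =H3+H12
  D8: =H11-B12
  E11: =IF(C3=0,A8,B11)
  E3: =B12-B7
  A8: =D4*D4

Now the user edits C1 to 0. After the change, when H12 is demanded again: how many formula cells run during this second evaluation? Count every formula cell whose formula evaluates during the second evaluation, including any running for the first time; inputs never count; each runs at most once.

First demand of the output computes:
  A8 = -4 * -4 = 16
  B11 = MIN(-3, -4) = -4
  C3 = MAX(-3, -4) = -3
  F1 = MAX(-4, -3) = -3
  H11 = -(-3) = 3
  B2 = MIN(3, -3) = -3
  B12 = MIN(16, -3) = -3
  H10 = IF(F1=0: F1=-3 -> else branch B2) = -3
  B7 = MAX(-3, -3) = -3
  E3 = -3 - -3 = 0
  H8 = IF(C1=0: C1=-3 -> else branch E3) = 0
  D12 = MIN(3, 0) = 0
  H12 = 0 - 0 = 0

After the edit, cleaning proceeds:
  B11: a read changed (C1 -3->0) — executes, giving -4 — identical to its old value.
  C3: a read changed (C1 -3->0) — executes, giving 0.
  F1: a read changed (C3 -3->0) — executes, giving 0.
  H11: a read changed (F1 -3->0) — executes, giving 0.
  B2: stays stale; no demand reaches it after the flip.
  B12: stays stale; no demand reaches it after the flip.
  H10: a read changed (F1 -3->0) — executes, giving 0.
  A5: had never run; runs now, result 0.
  B7: a read changed (H10 -3->0; F1 -3->0) — executes, giving 0.
  B5: had never run; runs now, result 0.
  E3: stays stale; no demand reaches it after the flip.
  H8: a read changed (C1 -3->0) — executes, giving 0 — identical to its old value.
  D12: a read changed (H11 3->0) — executes, giving 0 — identical to its old value.
  H12: dirty, but its reads are unchanged (D12 unchanged, H8 unchanged); cached 0 stands.

Note the branch switch — demand abandons B2, B12, E3, which are never re-examined.

10 formula cells run: A5, B5, B7, B11, C3, D12, F1, H8, H10, H11.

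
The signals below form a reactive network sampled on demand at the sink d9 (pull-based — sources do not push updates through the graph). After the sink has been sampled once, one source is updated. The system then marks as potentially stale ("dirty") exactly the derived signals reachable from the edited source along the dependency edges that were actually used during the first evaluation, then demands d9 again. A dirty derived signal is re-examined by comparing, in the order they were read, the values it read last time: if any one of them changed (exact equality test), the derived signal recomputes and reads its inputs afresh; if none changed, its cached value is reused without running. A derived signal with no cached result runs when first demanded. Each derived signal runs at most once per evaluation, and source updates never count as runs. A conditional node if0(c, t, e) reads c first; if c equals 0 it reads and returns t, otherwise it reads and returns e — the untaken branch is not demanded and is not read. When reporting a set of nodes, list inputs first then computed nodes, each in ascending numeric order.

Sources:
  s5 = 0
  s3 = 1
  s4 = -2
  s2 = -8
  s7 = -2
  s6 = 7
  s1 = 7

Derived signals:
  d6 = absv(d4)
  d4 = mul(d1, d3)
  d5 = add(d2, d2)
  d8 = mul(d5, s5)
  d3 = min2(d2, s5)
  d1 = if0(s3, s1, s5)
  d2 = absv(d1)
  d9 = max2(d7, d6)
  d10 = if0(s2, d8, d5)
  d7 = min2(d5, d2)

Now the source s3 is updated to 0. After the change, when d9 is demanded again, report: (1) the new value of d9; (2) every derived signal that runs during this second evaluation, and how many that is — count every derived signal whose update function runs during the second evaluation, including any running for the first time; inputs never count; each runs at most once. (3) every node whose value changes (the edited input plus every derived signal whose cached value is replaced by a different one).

Initial pass — values computed on the first demand:
  d1 = if0(s3=1 -> else branch s5) = 0
  d2 = absv(0) = 0
  d3 = min2(0, 0) = 0
  d4 = mul(0, 0) = 0
  d5 = add(0, 0) = 0
  d6 = absv(0) = 0
  d7 = min2(0, 0) = 0
  d9 = max2(0, 0) = 0

Second demand — change propagation:
  d1: re-runs because s3 1->0; new result 7.
  d2: re-runs because d1 0->7; new result 7.
  d3: re-runs because d2 0->7; new result 0 (unchanged).
  d4: re-runs because d1 0->7; new result 0 (unchanged).
  d5: re-runs because d2 0->7; d2 0->7; new result 14.
  d6: re-examined; everything it read last time is the same (d4 unchanged) — cache 0 kept, no run.
  d7: re-runs because d5 0->14; d2 0->7; new result 7.
  d9: re-runs because d7 0->7; new result 7.

The important point: at d6 every value read last time is unchanged, so the dirty flag clears without a run.

d9 now evaluates to 7.
Run set: d1, d2, d3, d4, d5, d7, d9 (7 run).
Changed values: s3, d1, d2, d5, d7, d9.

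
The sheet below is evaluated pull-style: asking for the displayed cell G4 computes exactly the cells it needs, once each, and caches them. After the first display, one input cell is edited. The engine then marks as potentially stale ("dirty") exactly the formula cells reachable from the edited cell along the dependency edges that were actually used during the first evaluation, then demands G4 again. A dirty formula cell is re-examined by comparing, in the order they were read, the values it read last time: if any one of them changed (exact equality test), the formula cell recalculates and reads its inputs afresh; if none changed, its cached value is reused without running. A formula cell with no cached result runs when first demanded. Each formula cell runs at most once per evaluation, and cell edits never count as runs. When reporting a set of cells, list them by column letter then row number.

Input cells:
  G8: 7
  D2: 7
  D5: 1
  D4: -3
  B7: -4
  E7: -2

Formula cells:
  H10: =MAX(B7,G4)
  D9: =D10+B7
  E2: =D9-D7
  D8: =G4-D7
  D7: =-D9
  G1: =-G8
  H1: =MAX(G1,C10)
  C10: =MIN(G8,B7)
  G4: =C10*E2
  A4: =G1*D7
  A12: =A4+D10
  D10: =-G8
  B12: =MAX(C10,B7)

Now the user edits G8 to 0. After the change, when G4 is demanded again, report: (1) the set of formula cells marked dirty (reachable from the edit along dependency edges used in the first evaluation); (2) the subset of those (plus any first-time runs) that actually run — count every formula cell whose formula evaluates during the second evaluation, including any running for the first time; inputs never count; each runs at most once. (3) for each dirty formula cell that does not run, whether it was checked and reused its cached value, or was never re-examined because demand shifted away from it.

The edit dirties: C10, D7, D9, D10, E2, G4.
6 formula cells run: C10, D7, D9, D10, E2, G4.
No dirty formula cell escaped a run.

First demand of the output computes:
  C10 = MIN(7, -4) = -4
  D10 = -(7) = -7
  D9 = -7 + -4 = -11
  D7 = -(-11) = 11
  E2 = -11 - 11 = -22
  G4 = -4 * -22 = 88

After the edit, cleaning proceeds:
  C10: a read changed (G8 7->0) — executes, giving -4 — identical to its old value.
  D10: a read changed (G8 7->0) — executes, giving 0.
  D9: a read changed (D10 -7->0) — executes, giving -4.
  D7: a read changed (D9 -11->-4) — executes, giving 4.
  E2: a read changed (D9 -11->-4; D7 11->4) — executes, giving -8.
  G4: a read changed (E2 -22->-8) — executes, giving 32.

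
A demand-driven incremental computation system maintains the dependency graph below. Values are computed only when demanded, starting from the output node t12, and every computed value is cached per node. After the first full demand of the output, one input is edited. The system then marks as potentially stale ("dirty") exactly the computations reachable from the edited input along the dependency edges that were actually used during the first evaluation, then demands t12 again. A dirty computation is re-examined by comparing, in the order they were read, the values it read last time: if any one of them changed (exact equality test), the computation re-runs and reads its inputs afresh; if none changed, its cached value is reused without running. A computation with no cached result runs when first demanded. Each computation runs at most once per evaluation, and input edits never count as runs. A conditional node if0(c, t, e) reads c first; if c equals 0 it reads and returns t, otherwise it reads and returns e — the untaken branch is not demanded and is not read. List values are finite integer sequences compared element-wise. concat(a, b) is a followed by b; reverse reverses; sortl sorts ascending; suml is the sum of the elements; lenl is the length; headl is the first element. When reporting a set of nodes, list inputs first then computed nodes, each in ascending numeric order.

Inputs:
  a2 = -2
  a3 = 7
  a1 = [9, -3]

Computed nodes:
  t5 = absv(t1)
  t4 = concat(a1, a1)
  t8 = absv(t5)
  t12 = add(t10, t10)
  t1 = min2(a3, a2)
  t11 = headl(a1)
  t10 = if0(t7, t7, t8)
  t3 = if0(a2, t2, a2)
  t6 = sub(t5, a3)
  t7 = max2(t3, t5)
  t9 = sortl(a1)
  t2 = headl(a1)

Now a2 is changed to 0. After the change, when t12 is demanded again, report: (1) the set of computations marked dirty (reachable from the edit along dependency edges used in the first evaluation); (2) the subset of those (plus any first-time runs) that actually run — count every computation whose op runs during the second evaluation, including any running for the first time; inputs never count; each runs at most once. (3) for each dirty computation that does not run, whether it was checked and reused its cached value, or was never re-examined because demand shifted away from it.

First evaluation (everything demanded from the output):
  t1 = min2(7, -2) = -2
  t3 = if0(a2=-2 -> else branch a2) = -2
  t5 = absv(-2) = 2
  t7 = max2(-2, 2) = 2
  t8 = absv(2) = 2
  t10 = if0(t7=2 -> else branch t8) = 2
  t12 = add(2, 2) = 4

Propagation after the edit:
  t1: runs — a2 -2->0; result 0.
  t2: demanded for the first time — runs, produces 9.
  t3: runs — a2 -2->0; a2 -2->0; result 9.
  t5: runs — t1 -2->0; result 0.
  t7: runs — t3 -2->9; t5 2->0; result 9.
  t8: runs — t5 2->0; result 0.
  t10: runs — t7 2->9; t8 2->0; result 0.
  t12: runs — t10 2->0; t10 2->0; result 0.

Key observation: a condition flipped, so demand reaches new nodes — t2 runs for the first time.

Marked dirty: t1, t3, t5, t7, t8, t10, t12.
Computations that run: t1, t2, t3, t5, t7, t8, t10, t12 — 8 in total.
Every dirty computation ran.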